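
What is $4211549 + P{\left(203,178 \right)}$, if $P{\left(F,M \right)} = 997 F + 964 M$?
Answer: $4585532$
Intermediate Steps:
$P{\left(F,M \right)} = 964 M + 997 F$
$4211549 + P{\left(203,178 \right)} = 4211549 + \left(964 \cdot 178 + 997 \cdot 203\right) = 4211549 + \left(171592 + 202391\right) = 4211549 + 373983 = 4585532$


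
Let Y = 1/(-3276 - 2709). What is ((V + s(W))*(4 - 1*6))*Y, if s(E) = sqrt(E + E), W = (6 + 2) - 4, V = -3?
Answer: -2/1995 + 4*sqrt(2)/5985 ≈ -5.7334e-5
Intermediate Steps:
Y = -1/5985 (Y = 1/(-5985) = -1/5985 ≈ -0.00016708)
W = 4 (W = 8 - 4 = 4)
s(E) = sqrt(2)*sqrt(E) (s(E) = sqrt(2*E) = sqrt(2)*sqrt(E))
((V + s(W))*(4 - 1*6))*Y = ((-3 + sqrt(2)*sqrt(4))*(4 - 1*6))*(-1/5985) = ((-3 + sqrt(2)*2)*(4 - 6))*(-1/5985) = ((-3 + 2*sqrt(2))*(-2))*(-1/5985) = (6 - 4*sqrt(2))*(-1/5985) = -2/1995 + 4*sqrt(2)/5985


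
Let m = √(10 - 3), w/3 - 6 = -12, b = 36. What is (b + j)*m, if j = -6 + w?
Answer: 12*√7 ≈ 31.749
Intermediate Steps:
w = -18 (w = 18 + 3*(-12) = 18 - 36 = -18)
m = √7 ≈ 2.6458
j = -24 (j = -6 - 18 = -24)
(b + j)*m = (36 - 24)*√7 = 12*√7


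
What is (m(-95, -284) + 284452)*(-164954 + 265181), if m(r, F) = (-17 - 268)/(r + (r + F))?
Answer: 4504553276997/158 ≈ 2.8510e+10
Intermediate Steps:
m(r, F) = -285/(F + 2*r) (m(r, F) = -285/(r + (F + r)) = -285/(F + 2*r))
(m(-95, -284) + 284452)*(-164954 + 265181) = (-285/(-284 + 2*(-95)) + 284452)*(-164954 + 265181) = (-285/(-284 - 190) + 284452)*100227 = (-285/(-474) + 284452)*100227 = (-285*(-1/474) + 284452)*100227 = (95/158 + 284452)*100227 = (44943511/158)*100227 = 4504553276997/158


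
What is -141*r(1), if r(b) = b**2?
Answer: -141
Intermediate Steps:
-141*r(1) = -141*1**2 = -141*1 = -141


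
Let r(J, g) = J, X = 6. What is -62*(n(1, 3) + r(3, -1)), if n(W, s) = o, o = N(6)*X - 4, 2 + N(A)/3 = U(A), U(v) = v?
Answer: -4402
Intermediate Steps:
N(A) = -6 + 3*A
o = 68 (o = (-6 + 3*6)*6 - 4 = (-6 + 18)*6 - 4 = 12*6 - 4 = 72 - 4 = 68)
n(W, s) = 68
-62*(n(1, 3) + r(3, -1)) = -62*(68 + 3) = -62*71 = -4402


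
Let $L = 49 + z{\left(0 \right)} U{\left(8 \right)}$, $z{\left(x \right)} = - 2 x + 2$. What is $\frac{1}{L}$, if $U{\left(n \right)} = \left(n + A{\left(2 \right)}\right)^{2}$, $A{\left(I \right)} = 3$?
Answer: $\frac{1}{291} \approx 0.0034364$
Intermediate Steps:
$z{\left(x \right)} = 2 - 2 x$
$U{\left(n \right)} = \left(3 + n\right)^{2}$ ($U{\left(n \right)} = \left(n + 3\right)^{2} = \left(3 + n\right)^{2}$)
$L = 291$ ($L = 49 + \left(2 - 0\right) \left(3 + 8\right)^{2} = 49 + \left(2 + 0\right) 11^{2} = 49 + 2 \cdot 121 = 49 + 242 = 291$)
$\frac{1}{L} = \frac{1}{291}$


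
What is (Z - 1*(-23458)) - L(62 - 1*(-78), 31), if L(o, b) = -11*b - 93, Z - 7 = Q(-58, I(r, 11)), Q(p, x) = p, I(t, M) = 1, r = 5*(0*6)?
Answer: 23841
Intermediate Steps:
r = 0 (r = 5*0 = 0)
Z = -51 (Z = 7 - 58 = -51)
L(o, b) = -93 - 11*b
(Z - 1*(-23458)) - L(62 - 1*(-78), 31) = (-51 - 1*(-23458)) - (-93 - 11*31) = (-51 + 23458) - (-93 - 341) = 23407 - 1*(-434) = 23407 + 434 = 23841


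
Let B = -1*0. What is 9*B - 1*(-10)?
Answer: 10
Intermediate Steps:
B = 0
9*B - 1*(-10) = 9*0 - 1*(-10) = 0 + 10 = 10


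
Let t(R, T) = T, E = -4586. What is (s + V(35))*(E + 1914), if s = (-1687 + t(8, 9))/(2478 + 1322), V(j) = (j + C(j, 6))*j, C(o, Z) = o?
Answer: -3108979548/475 ≈ -6.5452e+6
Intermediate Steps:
V(j) = 2*j**2 (V(j) = (j + j)*j = (2*j)*j = 2*j**2)
s = -839/1900 (s = (-1687 + 9)/(2478 + 1322) = -1678/3800 = -1678*1/3800 = -839/1900 ≈ -0.44158)
(s + V(35))*(E + 1914) = (-839/1900 + 2*35**2)*(-4586 + 1914) = (-839/1900 + 2*1225)*(-2672) = (-839/1900 + 2450)*(-2672) = (4654161/1900)*(-2672) = -3108979548/475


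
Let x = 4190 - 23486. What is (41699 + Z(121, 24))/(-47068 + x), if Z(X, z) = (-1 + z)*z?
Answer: -42251/66364 ≈ -0.63666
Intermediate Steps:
Z(X, z) = z*(-1 + z)
x = -19296
(41699 + Z(121, 24))/(-47068 + x) = (41699 + 24*(-1 + 24))/(-47068 - 19296) = (41699 + 24*23)/(-66364) = (41699 + 552)*(-1/66364) = 42251*(-1/66364) = -42251/66364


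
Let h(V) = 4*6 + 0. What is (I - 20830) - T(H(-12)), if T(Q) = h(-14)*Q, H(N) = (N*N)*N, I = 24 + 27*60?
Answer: 22286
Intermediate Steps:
I = 1644 (I = 24 + 1620 = 1644)
H(N) = N³ (H(N) = N²*N = N³)
h(V) = 24 (h(V) = 24 + 0 = 24)
T(Q) = 24*Q
(I - 20830) - T(H(-12)) = (1644 - 20830) - 24*(-12)³ = -19186 - 24*(-1728) = -19186 - 1*(-41472) = -19186 + 41472 = 22286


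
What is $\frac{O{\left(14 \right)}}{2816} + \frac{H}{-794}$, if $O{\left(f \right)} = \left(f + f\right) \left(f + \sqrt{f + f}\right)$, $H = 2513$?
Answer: $- \frac{422835}{139744} + \frac{7 \sqrt{7}}{352} \approx -2.9732$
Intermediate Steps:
$O{\left(f \right)} = 2 f \left(f + \sqrt{2} \sqrt{f}\right)$ ($O{\left(f \right)} = 2 f \left(f + \sqrt{2 f}\right) = 2 f \left(f + \sqrt{2} \sqrt{f}\right)$)
$\frac{O{\left(14 \right)}}{2816} + \frac{H}{-794} = \frac{2 \cdot 14^{2} + 2 \sqrt{2} \cdot 14^{\frac{3}{2}}}{2816} + \frac{2513}{-794} = \left(2 \cdot 196 + 2 \sqrt{2} \cdot 14 \sqrt{14}\right) \frac{1}{2816} + 2513 \left(- \frac{1}{794}\right) = \left(392 + 56 \sqrt{7}\right) \frac{1}{2816} - \frac{2513}{794} = \left(\frac{49}{352} + \frac{7 \sqrt{7}}{352}\right) - \frac{2513}{794} = - \frac{422835}{139744} + \frac{7 \sqrt{7}}{352}$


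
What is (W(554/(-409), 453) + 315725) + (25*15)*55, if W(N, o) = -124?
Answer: 336226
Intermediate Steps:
(W(554/(-409), 453) + 315725) + (25*15)*55 = (-124 + 315725) + (25*15)*55 = 315601 + 375*55 = 315601 + 20625 = 336226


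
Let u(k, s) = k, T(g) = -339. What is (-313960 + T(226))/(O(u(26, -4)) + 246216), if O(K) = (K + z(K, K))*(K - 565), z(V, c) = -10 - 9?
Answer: -314299/242443 ≈ -1.2964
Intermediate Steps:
z(V, c) = -19
O(K) = (-565 + K)*(-19 + K) (O(K) = (K - 19)*(K - 565) = (-19 + K)*(-565 + K) = (-565 + K)*(-19 + K))
(-313960 + T(226))/(O(u(26, -4)) + 246216) = (-313960 - 339)/((10735 + 26**2 - 584*26) + 246216) = -314299/((10735 + 676 - 15184) + 246216) = -314299/(-3773 + 246216) = -314299/242443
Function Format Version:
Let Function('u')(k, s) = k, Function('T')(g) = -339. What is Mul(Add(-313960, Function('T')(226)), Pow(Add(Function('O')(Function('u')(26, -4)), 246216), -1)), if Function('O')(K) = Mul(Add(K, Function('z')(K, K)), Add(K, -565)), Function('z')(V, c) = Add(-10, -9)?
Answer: Rational(-314299, 242443) ≈ -1.2964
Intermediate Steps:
Function('z')(V, c) = -19
Function('O')(K) = Mul(Add(-565, K), Add(-19, K)) (Function('O')(K) = Mul(Add(K, -19), Add(K, -565)) = Mul(Add(-19, K), Add(-565, K)) = Mul(Add(-565, K), Add(-19, K)))
Mul(Add(-313960, Function('T')(226)), Pow(Add(Function('O')(Function('u')(26, -4)), 246216), -1)) = Mul(Add(-313960, -339), Pow(Add(Add(10735, Pow(26, 2), Mul(-584, 26)), 246216), -1)) = Mul(-314299, Pow(Add(Add(10735, 676, -15184), 246216), -1)) = Mul(-314299, Pow(Add(-3773, 246216), -1)) = Mul(-314299, Pow(242443, -1)) = Mul(-314299, Rational(1, 242443)) = Rational(-314299, 242443)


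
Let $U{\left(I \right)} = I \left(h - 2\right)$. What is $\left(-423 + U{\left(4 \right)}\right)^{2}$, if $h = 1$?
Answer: $182329$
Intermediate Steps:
$U{\left(I \right)} = - I$ ($U{\left(I \right)} = I \left(1 - 2\right) = I \left(-1\right) = - I$)
$\left(-423 + U{\left(4 \right)}\right)^{2} = \left(-423 - 4\right)^{2} = \left(-427\right)^{2} = 182329$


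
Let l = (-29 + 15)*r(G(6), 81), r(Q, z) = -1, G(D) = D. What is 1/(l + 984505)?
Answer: 1/984519 ≈ 1.0157e-6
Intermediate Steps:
l = 14 (l = (-29 + 15)*(-1) = -14*(-1) = 14)
1/(l + 984505) = 1/(14 + 984505) = 1/984519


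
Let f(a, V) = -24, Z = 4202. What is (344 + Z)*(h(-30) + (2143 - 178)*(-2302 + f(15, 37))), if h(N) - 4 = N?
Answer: -20778020336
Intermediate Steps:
h(N) = 4 + N
(344 + Z)*(h(-30) + (2143 - 178)*(-2302 + f(15, 37))) = (344 + 4202)*((4 - 30) + (2143 - 178)*(-2302 - 24)) = 4546*(-26 + 1965*(-2326)) = 4546*(-26 - 4570590) = 4546*(-4570616) = -20778020336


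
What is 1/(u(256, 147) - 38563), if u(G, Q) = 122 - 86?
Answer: -1/38527 ≈ -2.5956e-5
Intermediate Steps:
u(G, Q) = 36
1/(u(256, 147) - 38563) = 1/(36 - 38563) = 1/(-38527) = -1/38527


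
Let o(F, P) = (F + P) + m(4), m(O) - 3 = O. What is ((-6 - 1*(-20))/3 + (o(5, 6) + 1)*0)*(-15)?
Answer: -70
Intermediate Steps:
m(O) = 3 + O
o(F, P) = 7 + F + P (o(F, P) = (F + P) + (3 + 4) = (F + P) + 7 = 7 + F + P)
((-6 - 1*(-20))/3 + (o(5, 6) + 1)*0)*(-15) = ((-6 - 1*(-20))/3 + ((7 + 5 + 6) + 1)*0)*(-15) = ((-6 + 20)*(⅓) + (18 + 1)*0)*(-15) = (14*(⅓) + 19*0)*(-15) = (14/3 + 0)*(-15) = (14/3)*(-15) = -70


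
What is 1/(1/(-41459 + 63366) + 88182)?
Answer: 21907/1931803075 ≈ 1.1340e-5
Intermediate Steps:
1/(1/(-41459 + 63366) + 88182) = 1/(1/21907 + 88182) = 1/(1931803075/21907) = 21907/1931803075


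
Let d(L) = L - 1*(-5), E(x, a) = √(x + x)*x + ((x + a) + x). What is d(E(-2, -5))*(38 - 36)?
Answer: -8 - 8*I ≈ -8.0 - 8.0*I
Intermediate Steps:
E(x, a) = a + 2*x + √2*x^(3/2) (E(x, a) = √(2*x)*x + ((a + x) + x) = (√2*√x)*x + (a + 2*x) = √2*x^(3/2) + (a + 2*x) = a + 2*x + √2*x^(3/2))
d(L) = 5 + L (d(L) = L + 5 = 5 + L)
d(E(-2, -5))*(38 - 36) = (5 + (-5 + 2*(-2) + √2*(-2)^(3/2)))*(38 - 36) = (5 + (-5 - 4 + √2*(-2*I*√2)))*2 = (5 + (-5 - 4 - 4*I))*2 = (5 + (-9 - 4*I))*2 = (-4 - 4*I)*2 = -8 - 8*I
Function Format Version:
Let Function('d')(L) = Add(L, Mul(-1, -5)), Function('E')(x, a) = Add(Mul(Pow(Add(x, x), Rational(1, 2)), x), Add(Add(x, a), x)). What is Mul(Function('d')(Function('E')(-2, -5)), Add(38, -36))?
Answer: Add(-8, Mul(-8, I)) ≈ Add(-8.0000, Mul(-8.0000, I))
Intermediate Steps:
Function('E')(x, a) = Add(a, Mul(2, x), Mul(Pow(2, Rational(1, 2)), Pow(x, Rational(3, 2)))) (Function('E')(x, a) = Add(Mul(Pow(Mul(2, x), Rational(1, 2)), x), Add(Add(a, x), x)) = Add(Mul(Mul(Pow(2, Rational(1, 2)), Pow(x, Rational(1, 2))), x), Add(a, Mul(2, x))) = Add(Mul(Pow(2, Rational(1, 2)), Pow(x, Rational(3, 2))), Add(a, Mul(2, x))) = Add(a, Mul(2, x), Mul(Pow(2, Rational(1, 2)), Pow(x, Rational(3, 2)))))
Function('d')(L) = Add(5, L) (Function('d')(L) = Add(L, 5) = Add(5, L))
Mul(Function('d')(Function('E')(-2, -5)), Add(38, -36)) = Mul(Add(5, Add(-5, Mul(2, -2), Mul(Pow(2, Rational(1, 2)), Pow(-2, Rational(3, 2))))), Add(38, -36)) = Mul(Add(5, Add(-5, -4, Mul(Pow(2, Rational(1, 2)), Mul(-2, I, Pow(2, Rational(1, 2)))))), 2) = Mul(Add(5, Add(-5, -4, Mul(-4, I))), 2) = Mul(Add(5, Add(-9, Mul(-4, I))), 2) = Mul(Add(-4, Mul(-4, I)), 2) = Add(-8, Mul(-8, I))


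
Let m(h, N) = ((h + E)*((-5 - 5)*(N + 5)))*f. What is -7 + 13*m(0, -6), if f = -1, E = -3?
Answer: 383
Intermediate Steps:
m(h, N) = -(-50 - 10*N)*(-3 + h) (m(h, N) = ((h - 3)*((-5 - 5)*(N + 5)))*(-1) = ((-3 + h)*(-10*(5 + N)))*(-1) = ((-3 + h)*(-50 - 10*N))*(-1) = ((-50 - 10*N)*(-3 + h))*(-1) = -(-50 - 10*N)*(-3 + h))
-7 + 13*m(0, -6) = -7 + 13*(-150 - 30*(-6) + 50*0 + 10*(-6)*0) = -7 + 13*(-150 + 180 + 0 + 0) = -7 + 13*30 = -7 + 390 = 383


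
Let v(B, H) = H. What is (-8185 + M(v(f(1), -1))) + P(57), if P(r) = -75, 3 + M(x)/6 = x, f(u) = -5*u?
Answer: -8284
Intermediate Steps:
M(x) = -18 + 6*x
(-8185 + M(v(f(1), -1))) + P(57) = (-8185 + (-18 + 6*(-1))) - 75 = (-8185 + (-18 - 6)) - 75 = (-8185 - 24) - 75 = -8209 - 75 = -8284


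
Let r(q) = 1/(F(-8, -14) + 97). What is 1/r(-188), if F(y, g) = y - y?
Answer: 97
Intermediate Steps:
F(y, g) = 0
r(q) = 1/97 (r(q) = 1/(0 + 97) = 1/97)
1/r(-188) = 1/(1/97) = 97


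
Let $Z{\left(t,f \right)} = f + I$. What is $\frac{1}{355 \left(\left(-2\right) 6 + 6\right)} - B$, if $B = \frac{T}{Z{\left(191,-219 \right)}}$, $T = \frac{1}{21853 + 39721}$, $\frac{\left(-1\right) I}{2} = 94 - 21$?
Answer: $- \frac{1123619}{2393535315} \approx -0.00046944$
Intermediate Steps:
$I = -146$ ($I = - 2 \left(94 - 21\right) = \left(-2\right) 73 = -146$)
$T = \frac{1}{61574} \approx 1.6241 \cdot 10^{-5}$
$Z{\left(t,f \right)} = -146 + f$ ($Z{\left(t,f \right)} = f - 146 = -146 + f$)
$B = - \frac{1}{22474510}$ ($B = \frac{1}{61574 \left(-146 - 219\right)} = \frac{1}{61574 \left(-365\right)} = \frac{1}{61574} \left(- \frac{1}{365}\right) = - \frac{1}{22474510} \approx -4.4495 \cdot 10^{-8}$)
$\frac{1}{355 \left(\left(-2\right) 6 + 6\right)} - B = \frac{1}{355 \left(\left(-2\right) 6 + 6\right)} - - \frac{1}{22474510} = \frac{1}{355 \left(-12 + 6\right)} + \frac{1}{22474510} = \frac{1}{355 \left(-6\right)} + \frac{1}{22474510} = \frac{1}{-2130} + \frac{1}{22474510} = - \frac{1}{2130} + \frac{1}{22474510} = - \frac{1123619}{2393535315}$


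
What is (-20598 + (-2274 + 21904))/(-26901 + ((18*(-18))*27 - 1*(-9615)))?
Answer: 484/13017 ≈ 0.037182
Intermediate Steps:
(-20598 + (-2274 + 21904))/(-26901 + ((18*(-18))*27 - 1*(-9615))) = (-20598 + 19630)/(-26901 + (-324*27 + 9615)) = -968/(-26901 + (-8748 + 9615)) = -968/(-26901 + 867) = -968/(-26034) = -968*(-1/26034) = 484/13017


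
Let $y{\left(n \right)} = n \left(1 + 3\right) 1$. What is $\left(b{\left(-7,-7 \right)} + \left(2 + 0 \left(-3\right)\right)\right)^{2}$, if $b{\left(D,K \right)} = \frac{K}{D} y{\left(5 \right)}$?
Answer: $484$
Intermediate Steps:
$y{\left(n \right)} = 4 n$ ($y{\left(n \right)} = n 4 \cdot 1 = 4 n 1 = 4 n$)
$b{\left(D,K \right)} = \frac{20 K}{D}$ ($b{\left(D,K \right)} = \frac{K}{D} 4 \cdot 5 = \frac{K}{D} 20 = \frac{20 K}{D}$)
$\left(b{\left(-7,-7 \right)} + \left(2 + 0 \left(-3\right)\right)\right)^{2} = \left(20 \left(-7\right) \frac{1}{-7} + \left(2 + 0 \left(-3\right)\right)\right)^{2} = \left(20 \left(-7\right) \left(- \frac{1}{7}\right) + \left(2 + 0\right)\right)^{2} = \left(20 + 2\right)^{2} = 22^{2} = 484$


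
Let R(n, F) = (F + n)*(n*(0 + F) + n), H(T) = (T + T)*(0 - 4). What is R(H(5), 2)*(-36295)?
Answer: -165505200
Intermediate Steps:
H(T) = -8*T (H(T) = (2*T)*(-4) = -8*T)
R(n, F) = (F + n)*(n + F*n) (R(n, F) = (F + n)*(n*F + n) = (F + n)*(F*n + n) = (F + n)*(n + F*n))
R(H(5), 2)*(-36295) = ((-8*5)*(2 - 8*5 + 2² + 2*(-8*5)))*(-36295) = -40*(2 - 40 + 4 + 2*(-40))*(-36295) = -40*(2 - 40 + 4 - 80)*(-36295) = -40*(-114)*(-36295) = 4560*(-36295) = -165505200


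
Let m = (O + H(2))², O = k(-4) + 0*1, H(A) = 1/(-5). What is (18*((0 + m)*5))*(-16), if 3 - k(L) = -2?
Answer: -165888/5 ≈ -33178.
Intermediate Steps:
H(A) = -⅕ (H(A) = 1*(-⅕) = -⅕)
k(L) = 5 (k(L) = 3 - 1*(-2) = 3 + 2 = 5)
O = 5 (O = 5 + 0*1 = 5 + 0 = 5)
m = 576/25 (m = (5 - ⅕)² = (24/5)² = 576/25 ≈ 23.040)
(18*((0 + m)*5))*(-16) = (18*((0 + 576/25)*5))*(-16) = (18*((576/25)*5))*(-16) = (18*(576/5))*(-16) = (10368/5)*(-16) = -165888/5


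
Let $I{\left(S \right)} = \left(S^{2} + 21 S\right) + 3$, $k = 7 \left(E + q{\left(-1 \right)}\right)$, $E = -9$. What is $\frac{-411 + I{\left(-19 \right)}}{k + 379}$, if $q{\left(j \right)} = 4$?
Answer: $- \frac{223}{172} \approx -1.2965$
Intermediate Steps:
$k = -35$ ($k = 7 \left(-9 + 4\right) = 7 \left(-5\right) = -35$)
$I{\left(S \right)} = 3 + S^{2} + 21 S$
$\frac{-411 + I{\left(-19 \right)}}{k + 379} = \frac{-411 + \left(3 + \left(-19\right)^{2} + 21 \left(-19\right)\right)}{-35 + 379} = \frac{-411 + \left(3 + 361 - 399\right)}{344} = \left(-411 - 35\right) \frac{1}{344} = \left(-446\right) \frac{1}{344} = - \frac{223}{172}$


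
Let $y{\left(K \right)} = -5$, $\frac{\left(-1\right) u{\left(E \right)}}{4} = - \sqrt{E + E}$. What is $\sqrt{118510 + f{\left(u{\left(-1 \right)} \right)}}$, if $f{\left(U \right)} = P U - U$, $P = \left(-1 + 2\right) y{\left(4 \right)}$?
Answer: $\sqrt{118510 - 24 i \sqrt{2}} \approx 344.25 - 0.049 i$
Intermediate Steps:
$u{\left(E \right)} = 4 \sqrt{2} \sqrt{E}$ ($u{\left(E \right)} = - 4 \left(- \sqrt{E + E}\right) = - 4 \left(- \sqrt{2 E}\right) = - 4 \left(- \sqrt{2} \sqrt{E}\right) = 4 \sqrt{2} \sqrt{E}$)
$P = -5$ ($P = \left(-1 + 2\right) \left(-5\right) = 1 \left(-5\right) = -5$)
$f{\left(U \right)} = - 6 U$ ($f{\left(U \right)} = - 5 U - U = - 6 U$)
$\sqrt{118510 + f{\left(u{\left(-1 \right)} \right)}} = \sqrt{118510 - 6 \cdot 4 \sqrt{2} \sqrt{-1}} = \sqrt{118510 - 6 \cdot 4 \sqrt{2} i} = \sqrt{118510 - 6 \cdot 4 i \sqrt{2}} = \sqrt{118510 - 24 i \sqrt{2}}$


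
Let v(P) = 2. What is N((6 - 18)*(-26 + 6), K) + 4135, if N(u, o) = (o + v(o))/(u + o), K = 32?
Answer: 33081/8 ≈ 4135.1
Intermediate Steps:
N(u, o) = (2 + o)/(o + u) (N(u, o) = (o + 2)/(u + o) = (2 + o)/(o + u))
N((6 - 18)*(-26 + 6), K) + 4135 = (2 + 32)/(32 + (6 - 18)*(-26 + 6)) + 4135 = 34/(32 - 12*(-20)) + 4135 = 34/(32 + 240) + 4135 = 34/272 + 4135 = (1/272)*34 + 4135 = ⅛ + 4135 = 33081/8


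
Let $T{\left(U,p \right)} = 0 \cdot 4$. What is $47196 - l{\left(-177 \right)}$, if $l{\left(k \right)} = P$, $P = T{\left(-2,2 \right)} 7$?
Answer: $47196$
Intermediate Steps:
$T{\left(U,p \right)} = 0$
$P = 0$ ($P = 0 \cdot 7 = 0$)
$l{\left(k \right)} = 0$
$47196 - l{\left(-177 \right)} = 47196 - 0 = 47196 + 0 = 47196$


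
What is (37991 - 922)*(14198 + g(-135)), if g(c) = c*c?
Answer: 1201888187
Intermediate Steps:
g(c) = c**2
(37991 - 922)*(14198 + g(-135)) = (37991 - 922)*(14198 + (-135)**2) = 37069*(14198 + 18225) = 37069*32423 = 1201888187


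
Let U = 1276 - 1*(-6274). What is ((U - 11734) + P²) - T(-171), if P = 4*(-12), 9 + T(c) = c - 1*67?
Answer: -1633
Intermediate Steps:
T(c) = -76 + c (T(c) = -9 + (c - 1*67) = -9 + (c - 67) = -9 + (-67 + c) = -76 + c)
P = -48
U = 7550 (U = 1276 + 6274 = 7550)
((U - 11734) + P²) - T(-171) = ((7550 - 11734) + (-48)²) - (-76 - 171) = (-4184 + 2304) - 1*(-247) = -1880 + 247 = -1633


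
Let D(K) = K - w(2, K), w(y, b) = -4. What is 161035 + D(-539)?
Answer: 160500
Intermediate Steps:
D(K) = 4 + K (D(K) = K - 1*(-4) = K + 4 = 4 + K)
161035 + D(-539) = 161035 + (4 - 539) = 161035 - 535 = 160500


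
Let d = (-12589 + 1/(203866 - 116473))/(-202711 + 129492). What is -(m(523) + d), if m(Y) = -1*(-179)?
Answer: -1146490414469/6398828067 ≈ -179.17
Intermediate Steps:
m(Y) = 179
d = 1100190476/6398828067 (d = (-12589 + 1/87393)/(-73219) = (-12589 + 1/87393)*(-1/73219) = -1100190476/87393*(-1/73219) = 1100190476/6398828067 ≈ 0.17194)
-(m(523) + d) = -(179 + 1100190476/6398828067) = -1*1146490414469/6398828067 = -1146490414469/6398828067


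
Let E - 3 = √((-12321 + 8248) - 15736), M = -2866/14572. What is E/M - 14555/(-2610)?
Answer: -7238413/748026 - 21858*I*√2201/1433 ≈ -9.6767 - 715.61*I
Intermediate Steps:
M = -1433/7286 (M = -2866*1/14572 = -1433/7286 ≈ -0.19668)
E = 3 + 3*I*√2201 (E = 3 + √((-12321 + 8248) - 15736) = 3 + √(-4073 - 15736) = 3 + √(-19809) = 3 + 3*I*√2201 ≈ 3.0 + 140.74*I)
E/M - 14555/(-2610) = (3 + 3*I*√2201)/(-1433/7286) - 14555/(-2610) = (3 + 3*I*√2201)*(-7286/1433) - 14555*(-1/2610) = (-21858/1433 - 21858*I*√2201/1433) + 2911/522 = -7238413/748026 - 21858*I*√2201/1433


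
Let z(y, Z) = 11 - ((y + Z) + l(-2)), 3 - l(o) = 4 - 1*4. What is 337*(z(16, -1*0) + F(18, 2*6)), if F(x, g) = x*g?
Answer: 70096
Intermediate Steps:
l(o) = 3 (l(o) = 3 - (4 - 1*4) = 3 - (4 - 4) = 3 - 1*0 = 3 + 0 = 3)
z(y, Z) = 8 - Z - y (z(y, Z) = 11 - ((y + Z) + 3) = 11 - ((Z + y) + 3) = 11 - (3 + Z + y) = 11 + (-3 - Z - y) = 8 - Z - y)
F(x, g) = g*x
337*(z(16, -1*0) + F(18, 2*6)) = 337*((8 - (-1)*0 - 1*16) + (2*6)*18) = 337*((8 - 1*0 - 16) + 12*18) = 337*((8 + 0 - 16) + 216) = 337*(-8 + 216) = 337*208 = 70096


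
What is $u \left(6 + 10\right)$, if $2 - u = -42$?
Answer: $704$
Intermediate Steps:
$u = 44$ ($u = 2 - -42 = 2 + 42 = 44$)
$u \left(6 + 10\right) = 44 \left(6 + 10\right) = 44 \cdot 16 = 704$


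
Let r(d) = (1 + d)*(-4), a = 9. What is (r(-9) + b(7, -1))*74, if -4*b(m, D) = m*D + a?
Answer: 2331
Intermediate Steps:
b(m, D) = -9/4 - D*m/4 (b(m, D) = -(m*D + 9)/4 = -(D*m + 9)/4 = -(9 + D*m)/4 = -9/4 - D*m/4)
r(d) = -4 - 4*d
(r(-9) + b(7, -1))*74 = ((-4 - 4*(-9)) + (-9/4 - 1/4*(-1)*7))*74 = ((-4 + 36) + (-9/4 + 7/4))*74 = (32 - 1/2)*74 = (63/2)*74 = 2331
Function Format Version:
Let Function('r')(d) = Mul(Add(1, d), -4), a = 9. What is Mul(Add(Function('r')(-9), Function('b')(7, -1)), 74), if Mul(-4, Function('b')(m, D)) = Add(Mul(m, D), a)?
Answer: 2331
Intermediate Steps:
Function('b')(m, D) = Add(Rational(-9, 4), Mul(Rational(-1, 4), D, m)) (Function('b')(m, D) = Mul(Rational(-1, 4), Add(Mul(m, D), 9)) = Mul(Rational(-1, 4), Add(Mul(D, m), 9)) = Mul(Rational(-1, 4), Add(9, Mul(D, m))) = Add(Rational(-9, 4), Mul(Rational(-1, 4), D, m)))
Function('r')(d) = Add(-4, Mul(-4, d))
Mul(Add(Function('r')(-9), Function('b')(7, -1)), 74) = Mul(Add(Add(-4, Mul(-4, -9)), Add(Rational(-9, 4), Mul(Rational(-1, 4), -1, 7))), 74) = Mul(Add(Add(-4, 36), Add(Rational(-9, 4), Rational(7, 4))), 74) = Mul(Add(32, Rational(-1, 2)), 74) = Mul(Rational(63, 2), 74) = 2331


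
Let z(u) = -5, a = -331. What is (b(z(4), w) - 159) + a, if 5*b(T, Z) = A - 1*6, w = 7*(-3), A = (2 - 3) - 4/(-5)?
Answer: -12281/25 ≈ -491.24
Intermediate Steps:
A = -⅕ (A = -1 - 4*(-⅕) = -1 + ⅘ = -⅕ ≈ -0.20000)
w = -21
b(T, Z) = -31/25 (b(T, Z) = (-⅕ - 1*6)/5 = (-⅕ - 6)/5 = (⅕)*(-31/5) = -31/25)
(b(z(4), w) - 159) + a = (-31/25 - 159) - 331 = -4006/25 - 331 = -12281/25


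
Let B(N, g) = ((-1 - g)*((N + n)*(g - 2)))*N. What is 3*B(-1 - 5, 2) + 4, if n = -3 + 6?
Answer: 4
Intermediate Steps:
n = 3
B(N, g) = N*(-1 - g)*(-2 + g)*(3 + N) (B(N, g) = ((-1 - g)*((N + 3)*(g - 2)))*N = ((-1 - g)*((3 + N)*(-2 + g)))*N = ((-1 - g)*((-2 + g)*(3 + N)))*N = ((-1 - g)*(-2 + g)*(3 + N))*N = N*(-1 - g)*(-2 + g)*(3 + N))
3*B(-1 - 5, 2) + 4 = 3*((-1 - 5)*(6 - 3*2² + 2*(-1 - 5) + 3*2 + (-1 - 5)*2 - 1*(-1 - 5)*2²)) + 4 = 3*(-6*(6 - 3*4 + 2*(-6) + 6 - 6*2 - 1*(-6)*4)) + 4 = 3*(-6*(6 - 12 - 12 + 6 - 12 + 24)) + 4 = 3*(-6*0) + 4 = 3*0 + 4 = 0 + 4 = 4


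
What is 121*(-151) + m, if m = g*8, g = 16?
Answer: -18143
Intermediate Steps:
m = 128 (m = 16*8 = 128)
121*(-151) + m = 121*(-151) + 128 = -18271 + 128 = -18143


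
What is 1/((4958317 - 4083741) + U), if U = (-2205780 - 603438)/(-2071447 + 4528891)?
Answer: 409574/358203122421 ≈ 1.1434e-6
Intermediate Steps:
U = -468203/409574 (U = -2809218/2457444 = -2809218*1/2457444 = -468203/409574 ≈ -1.1431)
1/((4958317 - 4083741) + U) = 1/((4958317 - 4083741) - 468203/409574) = 1/(874576 - 468203/409574) = 1/(358203122421/409574) = 409574/358203122421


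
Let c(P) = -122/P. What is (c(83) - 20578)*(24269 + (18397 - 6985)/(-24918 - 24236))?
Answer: -1018799849492672/2039891 ≈ -4.9944e+8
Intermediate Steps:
(c(83) - 20578)*(24269 + (18397 - 6985)/(-24918 - 24236)) = (-122/83 - 20578)*(24269 + (18397 - 6985)/(-24918 - 24236)) = (-122*1/83 - 20578)*(24269 + 11412/(-49154)) = (-122/83 - 20578)*(24269 + 11412*(-1/49154)) = -1708096*(24269 - 5706/24577)/83 = -1708096/83*596453507/24577 = -1018799849492672/2039891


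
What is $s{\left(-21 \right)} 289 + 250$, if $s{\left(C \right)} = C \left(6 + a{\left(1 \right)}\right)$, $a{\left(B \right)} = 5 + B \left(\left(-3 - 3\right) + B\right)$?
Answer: $-36164$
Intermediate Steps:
$a{\left(B \right)} = 5 + B \left(-6 + B\right)$
$s{\left(C \right)} = 6 C$ ($s{\left(C \right)} = C \left(6 + \left(5 + 1^{2} - 6\right)\right) = C \left(6 + \left(5 + 1 - 6\right)\right) = C \left(6 + 0\right) = C 6 = 6 C$)
$s{\left(-21 \right)} 289 + 250 = 6 \left(-21\right) 289 + 250 = \left(-126\right) 289 + 250 = -36414 + 250 = -36164$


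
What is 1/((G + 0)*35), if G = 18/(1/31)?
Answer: 1/19530 ≈ 5.1203e-5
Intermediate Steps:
G = 558 (G = 18/(1/31) = 18*31 = 558)
1/((G + 0)*35) = 1/((558 + 0)*35) = 1/(558*35) = 1/19530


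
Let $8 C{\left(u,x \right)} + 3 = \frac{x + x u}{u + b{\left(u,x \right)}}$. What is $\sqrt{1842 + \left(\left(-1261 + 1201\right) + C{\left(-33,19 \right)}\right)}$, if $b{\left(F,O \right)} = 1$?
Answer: $2 \sqrt{446} \approx 42.237$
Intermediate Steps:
$C{\left(u,x \right)} = - \frac{3}{8} + \frac{x + u x}{8 \left(1 + u\right)}$ ($C{\left(u,x \right)} = - \frac{3}{8} + \frac{\left(x + x u\right) \frac{1}{u + 1}}{8} = - \frac{3}{8} + \frac{\left(x + u x\right) \frac{1}{1 + u}}{8} = - \frac{3}{8} + \frac{\frac{1}{1 + u} \left(x + u x\right)}{8} = - \frac{3}{8} + \frac{x + u x}{8 \left(1 + u\right)}$)
$\sqrt{1842 + \left(\left(-1261 + 1201\right) + C{\left(-33,19 \right)}\right)} = \sqrt{1842 + \left(\left(-1261 + 1201\right) + \left(- \frac{3}{8} + \frac{1}{8} \cdot 19\right)\right)} = \sqrt{1842 + \left(-60 + \left(- \frac{3}{8} + \frac{19}{8}\right)\right)} = \sqrt{1842 + \left(-60 + 2\right)} = \sqrt{1842 - 58} = \sqrt{1784} = 2 \sqrt{446}$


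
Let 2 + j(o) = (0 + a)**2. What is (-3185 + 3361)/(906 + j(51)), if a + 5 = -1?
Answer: 44/235 ≈ 0.18723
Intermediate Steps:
a = -6 (a = -5 - 1 = -6)
j(o) = 34 (j(o) = -2 + (0 - 6)**2 = -2 + (-6)**2 = -2 + 36 = 34)
(-3185 + 3361)/(906 + j(51)) = (-3185 + 3361)/(906 + 34) = 176/940 = 176*(1/940) = 44/235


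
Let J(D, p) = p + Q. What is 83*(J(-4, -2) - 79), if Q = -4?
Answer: -7055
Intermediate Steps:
J(D, p) = -4 + p (J(D, p) = p - 4 = -4 + p)
83*(J(-4, -2) - 79) = 83*((-4 - 2) - 79) = 83*(-6 - 79) = 83*(-85) = -7055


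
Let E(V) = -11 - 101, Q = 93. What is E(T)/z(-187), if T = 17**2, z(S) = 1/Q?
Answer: -10416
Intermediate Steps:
z(S) = 1/93
T = 289
E(V) = -112
E(T)/z(-187) = -112/1/93 = -112*93 = -10416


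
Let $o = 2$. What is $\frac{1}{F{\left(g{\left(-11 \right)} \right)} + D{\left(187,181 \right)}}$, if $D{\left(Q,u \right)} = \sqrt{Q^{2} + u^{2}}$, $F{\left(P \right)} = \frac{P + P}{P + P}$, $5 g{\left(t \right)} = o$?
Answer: $- \frac{1}{67729} + \frac{\sqrt{67730}}{67729} \approx 0.0038278$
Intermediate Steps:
$g{\left(t \right)} = \frac{2}{5}$ ($g{\left(t \right)} = \frac{1}{5} \cdot 2 = \frac{2}{5}$)
$F{\left(P \right)} = 1$ ($F{\left(P \right)} = \frac{2 P}{2 P} = 2 P \frac{1}{2 P} = 1$)
$\frac{1}{F{\left(g{\left(-11 \right)} \right)} + D{\left(187,181 \right)}} = \frac{1}{1 + \sqrt{187^{2} + 181^{2}}} = \frac{1}{1 + \sqrt{34969 + 32761}} = \frac{1}{1 + \sqrt{67730}}$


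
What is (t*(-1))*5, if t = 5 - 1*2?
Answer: -15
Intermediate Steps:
t = 3 (t = 5 - 2 = 3)
(t*(-1))*5 = (3*(-1))*5 = -3*5 = -15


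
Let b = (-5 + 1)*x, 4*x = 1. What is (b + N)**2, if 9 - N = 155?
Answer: 21609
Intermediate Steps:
N = -146 (N = 9 - 1*155 = 9 - 155 = -146)
x = 1/4 (x = (1/4)*1 = 1/4 ≈ 0.25000)
b = -1 (b = (-5 + 1)*(1/4) = -4*1/4 = -1)
(b + N)**2 = (-1 - 146)**2 = (-147)**2 = 21609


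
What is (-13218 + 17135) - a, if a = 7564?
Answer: -3647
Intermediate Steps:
(-13218 + 17135) - a = (-13218 + 17135) - 1*7564 = 3917 - 7564 = -3647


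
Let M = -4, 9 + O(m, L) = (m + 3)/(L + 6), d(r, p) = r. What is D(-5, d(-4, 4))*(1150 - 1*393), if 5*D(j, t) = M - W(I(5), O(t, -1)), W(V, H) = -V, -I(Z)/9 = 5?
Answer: -37093/5 ≈ -7418.6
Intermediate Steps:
I(Z) = -45 (I(Z) = -9*5 = -45)
O(m, L) = -9 + (3 + m)/(6 + L) (O(m, L) = -9 + (m + 3)/(L + 6) = -9 + (3 + m)/(6 + L))
D(j, t) = -49/5 (D(j, t) = (-4 - (-1)*(-45))/5 = (-4 - 1*45)/5 = (-4 - 45)/5 = (⅕)*(-49) = -49/5)
D(-5, d(-4, 4))*(1150 - 1*393) = -49*(1150 - 1*393)/5 = -49*(1150 - 393)/5 = -49/5*757 = -37093/5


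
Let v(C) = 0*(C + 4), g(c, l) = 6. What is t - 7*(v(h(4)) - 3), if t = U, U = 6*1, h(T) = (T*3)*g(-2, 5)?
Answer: 27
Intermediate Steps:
h(T) = 18*T (h(T) = (T*3)*6 = (3*T)*6 = 18*T)
v(C) = 0 (v(C) = 0*(4 + C) = 0)
U = 6
t = 6
t - 7*(v(h(4)) - 3) = 6 - 7*(0 - 3) = 6 - 7*(-3) = 6 + 21 = 27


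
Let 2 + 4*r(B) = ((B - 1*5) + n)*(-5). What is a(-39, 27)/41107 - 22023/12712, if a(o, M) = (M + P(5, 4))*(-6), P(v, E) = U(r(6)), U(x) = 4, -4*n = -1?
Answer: -907663893/522552184 ≈ -1.7370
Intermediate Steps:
n = 1/4 (n = -1/4*(-1) = 1/4 ≈ 0.25000)
r(B) = 87/16 - 5*B/4 (r(B) = -1/2 + (((B - 1*5) + 1/4)*(-5))/4 = -1/2 + (((B - 5) + 1/4)*(-5))/4 = -1/2 + (((-5 + B) + 1/4)*(-5))/4 = -1/2 + ((-19/4 + B)*(-5))/4 = -1/2 + (95/4 - 5*B)/4 = -1/2 + (95/16 - 5*B/4) = 87/16 - 5*B/4)
P(v, E) = 4
a(o, M) = -24 - 6*M (a(o, M) = (M + 4)*(-6) = (4 + M)*(-6) = -24 - 6*M)
a(-39, 27)/41107 - 22023/12712 = (-24 - 6*27)/41107 - 22023/12712 = (-24 - 162)*(1/41107) - 22023*1/12712 = -186*1/41107 - 22023/12712 = -186/41107 - 22023/12712 = -907663893/522552184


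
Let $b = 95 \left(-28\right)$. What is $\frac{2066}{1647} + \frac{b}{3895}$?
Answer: $\frac{38590}{67527} \approx 0.57148$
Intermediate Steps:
$b = -2660$
$\frac{2066}{1647} + \frac{b}{3895} = \frac{2066}{1647} - \frac{2660}{3895} = 2066 \cdot \frac{1}{1647} - \frac{28}{41} = \frac{2066}{1647} - \frac{28}{41} = \frac{38590}{67527}$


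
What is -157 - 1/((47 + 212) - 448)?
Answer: -29672/189 ≈ -156.99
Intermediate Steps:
-157 - 1/((47 + 212) - 448) = -157 - 1/(259 - 448) = -157 - 1/(-189) = -157 - 1*(-1/189) = -157 + 1/189 = -29672/189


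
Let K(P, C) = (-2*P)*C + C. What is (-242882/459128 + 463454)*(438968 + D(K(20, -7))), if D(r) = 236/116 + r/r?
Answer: 338597535986542100/1664339 ≈ 2.0344e+11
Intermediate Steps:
K(P, C) = C - 2*C*P (K(P, C) = -2*C*P + C = C - 2*C*P)
D(r) = 88/29 (D(r) = 236*(1/116) + 1 = 59/29 + 1 = 88/29)
(-242882/459128 + 463454)*(438968 + D(K(20, -7))) = (-242882/459128 + 463454)*(438968 + 88/29) = (-242882*1/459128 + 463454)*(12730160/29) = (-121441/229564 + 463454)*(12730160/29) = (106392232615/229564)*(12730160/29) = 338597535986542100/1664339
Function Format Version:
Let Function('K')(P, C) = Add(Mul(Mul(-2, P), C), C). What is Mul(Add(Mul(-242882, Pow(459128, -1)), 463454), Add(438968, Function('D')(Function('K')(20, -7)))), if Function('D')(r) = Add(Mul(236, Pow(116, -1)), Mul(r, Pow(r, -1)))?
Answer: Rational(338597535986542100, 1664339) ≈ 2.0344e+11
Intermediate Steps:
Function('K')(P, C) = Add(C, Mul(-2, C, P)) (Function('K')(P, C) = Add(Mul(-2, C, P), C) = Add(C, Mul(-2, C, P)))
Function('D')(r) = Rational(88, 29) (Function('D')(r) = Add(Mul(236, Rational(1, 116)), 1) = Add(Rational(59, 29), 1) = Rational(88, 29))
Mul(Add(Mul(-242882, Pow(459128, -1)), 463454), Add(438968, Function('D')(Function('K')(20, -7)))) = Mul(Add(Mul(-242882, Pow(459128, -1)), 463454), Add(438968, Rational(88, 29))) = Mul(Add(Mul(-242882, Rational(1, 459128)), 463454), Rational(12730160, 29)) = Mul(Add(Rational(-121441, 229564), 463454), Rational(12730160, 29)) = Mul(Rational(106392232615, 229564), Rational(12730160, 29)) = Rational(338597535986542100, 1664339)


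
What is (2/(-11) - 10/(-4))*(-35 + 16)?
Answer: -969/22 ≈ -44.045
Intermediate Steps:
(2/(-11) - 10/(-4))*(-35 + 16) = (2*(-1/11) - 10*(-1/4))*(-19) = (-2/11 + 5/2)*(-19) = (51/22)*(-19) = -969/22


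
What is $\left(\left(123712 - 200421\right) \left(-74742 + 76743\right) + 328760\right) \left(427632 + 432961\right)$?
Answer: $-131813543547757$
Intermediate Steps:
$\left(\left(123712 - 200421\right) \left(-74742 + 76743\right) + 328760\right) \left(427632 + 432961\right) = \left(\left(-76709\right) 2001 + 328760\right) 860593 = \left(-153494709 + 328760\right) 860593 = \left(-153165949\right) 860593 = -131813543547757$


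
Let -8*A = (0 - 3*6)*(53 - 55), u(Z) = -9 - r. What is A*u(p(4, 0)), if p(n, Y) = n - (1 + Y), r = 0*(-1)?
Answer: 81/2 ≈ 40.500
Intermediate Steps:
r = 0
p(n, Y) = -1 + n - Y (p(n, Y) = n + (-1 - Y) = -1 + n - Y)
u(Z) = -9 (u(Z) = -9 - 1*0 = -9 + 0 = -9)
A = -9/2 (A = -(0 - 3*6)*(53 - 55)/8 = -(0 - 18)*(-2)/8 = -(-9)*(-2)/4 = -1/8*36 = -9/2 ≈ -4.5000)
A*u(p(4, 0)) = -9/2*(-9) = 81/2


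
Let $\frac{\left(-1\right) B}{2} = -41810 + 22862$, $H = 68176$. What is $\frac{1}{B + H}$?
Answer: $\frac{1}{106072} \approx 9.4276 \cdot 10^{-6}$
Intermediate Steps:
$B = 37896$ ($B = - 2 \left(-41810 + 22862\right) = \left(-2\right) \left(-18948\right) = 37896$)
$\frac{1}{B + H} = \frac{1}{37896 + 68176} = \frac{1}{106072}$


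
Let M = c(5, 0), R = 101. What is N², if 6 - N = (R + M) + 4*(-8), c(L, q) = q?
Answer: 3969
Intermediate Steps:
M = 0
N = -63 (N = 6 - ((101 + 0) + 4*(-8)) = 6 - (101 - 32) = 6 - 1*69 = 6 - 69 = -63)
N² = (-63)² = 3969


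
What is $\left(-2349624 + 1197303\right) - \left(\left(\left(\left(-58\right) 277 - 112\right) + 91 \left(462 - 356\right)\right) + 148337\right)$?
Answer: $-1294126$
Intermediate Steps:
$\left(-2349624 + 1197303\right) - \left(\left(\left(\left(-58\right) 277 - 112\right) + 91 \left(462 - 356\right)\right) + 148337\right) = -1152321 - \left(\left(\left(-16066 - 112\right) + 91 \left(462 - 356\right)\right) + 148337\right) = -1152321 - \left(\left(-16178 + 91 \left(462 - 356\right)\right) + 148337\right) = -1152321 - \left(\left(-16178 + 91 \cdot 106\right) + 148337\right) = -1152321 - \left(\left(-16178 + 9646\right) + 148337\right) = -1152321 - \left(-6532 + 148337\right) = -1152321 - 141805 = -1294126$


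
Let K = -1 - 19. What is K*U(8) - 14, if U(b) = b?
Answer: -174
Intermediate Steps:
K = -20
K*U(8) - 14 = -20*8 - 14 = -160 - 14 = -174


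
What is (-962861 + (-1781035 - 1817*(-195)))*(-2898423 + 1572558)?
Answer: 3168261812565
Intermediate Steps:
(-962861 + (-1781035 - 1817*(-195)))*(-2898423 + 1572558) = (-962861 + (-1781035 + 354315))*(-1325865) = (-962861 - 1426720)*(-1325865) = -2389581*(-1325865) = 3168261812565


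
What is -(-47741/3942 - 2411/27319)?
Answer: 1313740541/107691498 ≈ 12.199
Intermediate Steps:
-(-47741/3942 - 2411/27319) = -1*(-1313740541/107691498) = 1313740541/107691498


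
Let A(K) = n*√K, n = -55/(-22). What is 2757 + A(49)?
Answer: 5549/2 ≈ 2774.5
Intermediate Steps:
n = 5/2 (n = -55*(-1/22) = 5/2 ≈ 2.5000)
A(K) = 5*√K/2
2757 + A(49) = 2757 + 5*√49/2 = 2757 + (5/2)*7 = 2757 + 35/2 = 5549/2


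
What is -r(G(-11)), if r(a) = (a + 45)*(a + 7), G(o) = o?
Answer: 136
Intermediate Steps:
r(a) = (7 + a)*(45 + a) (r(a) = (45 + a)*(7 + a) = (7 + a)*(45 + a))
-r(G(-11)) = -(315 + (-11)² + 52*(-11)) = -(315 + 121 - 572) = -1*(-136) = 136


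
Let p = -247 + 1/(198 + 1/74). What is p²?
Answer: 13098731693089/214710409 ≈ 61007.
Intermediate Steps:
p = -3619217/14653 (p = -247 + 1/(198 + 1/74) = -247 + 1/(14653/74) = -247 + 74/14653 = -3619217/14653 ≈ -246.99)
p² = (-3619217/14653)² = 13098731693089/214710409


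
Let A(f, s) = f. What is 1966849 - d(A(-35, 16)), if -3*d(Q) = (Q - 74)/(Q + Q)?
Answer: 413038399/210 ≈ 1.9669e+6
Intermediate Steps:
d(Q) = -(-74 + Q)/(6*Q) (d(Q) = -(Q - 74)/(3*(Q + Q)) = -(-74 + Q)/(3*(2*Q)) = -(-74 + Q)*1/(2*Q)/3 = -(-74 + Q)/(6*Q))
1966849 - d(A(-35, 16)) = 1966849 - (74 - 1*(-35))/(6*(-35)) = 1966849 - (-1)*(74 + 35)/(6*35) = 1966849 - (-1)*109/(6*35) = 1966849 - 1*(-109/210) = 1966849 + 109/210 = 413038399/210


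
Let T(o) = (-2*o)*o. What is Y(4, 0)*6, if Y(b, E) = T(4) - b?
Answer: -216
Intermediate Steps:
T(o) = -2*o**2
Y(b, E) = -32 - b (Y(b, E) = -2*4**2 - b = -2*16 - b = -32 - b)
Y(4, 0)*6 = (-32 - 1*4)*6 = (-32 - 4)*6 = -36*6 = -216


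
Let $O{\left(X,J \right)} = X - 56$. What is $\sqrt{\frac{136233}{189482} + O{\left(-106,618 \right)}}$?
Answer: $\frac{3 i \sqrt{643393520798}}{189482} \approx 12.7 i$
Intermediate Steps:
$O{\left(X,J \right)} = -56 + X$
$\sqrt{\frac{136233}{189482} + O{\left(-106,618 \right)}} = \sqrt{\frac{136233}{189482} - 162} = \sqrt{- \frac{30559851}{189482}} = \frac{3 i \sqrt{643393520798}}{189482}$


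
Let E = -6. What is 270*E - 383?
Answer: -2003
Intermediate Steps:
270*E - 383 = 270*(-6) - 383 = -1620 - 383 = -2003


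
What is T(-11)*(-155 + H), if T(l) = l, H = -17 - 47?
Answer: 2409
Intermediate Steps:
H = -64
T(-11)*(-155 + H) = -11*(-155 - 64) = -11*(-219) = 2409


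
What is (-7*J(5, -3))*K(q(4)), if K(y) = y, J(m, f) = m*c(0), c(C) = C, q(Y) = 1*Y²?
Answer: 0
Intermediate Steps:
q(Y) = Y²
J(m, f) = 0 (J(m, f) = m*0 = 0)
(-7*J(5, -3))*K(q(4)) = -7*0*4² = 0*16 = 0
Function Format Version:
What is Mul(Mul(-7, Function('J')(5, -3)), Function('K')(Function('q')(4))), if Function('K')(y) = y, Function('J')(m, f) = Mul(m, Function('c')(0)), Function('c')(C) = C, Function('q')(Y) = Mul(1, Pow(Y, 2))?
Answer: 0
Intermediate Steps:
Function('q')(Y) = Pow(Y, 2)
Function('J')(m, f) = 0 (Function('J')(m, f) = Mul(m, 0) = 0)
Mul(Mul(-7, Function('J')(5, -3)), Function('K')(Function('q')(4))) = Mul(Mul(-7, 0), Pow(4, 2)) = Mul(0, 16) = 0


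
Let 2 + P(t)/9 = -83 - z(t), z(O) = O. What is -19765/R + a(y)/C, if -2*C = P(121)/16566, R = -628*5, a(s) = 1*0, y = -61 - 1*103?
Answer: 3953/628 ≈ 6.2946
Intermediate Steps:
y = -164 (y = -61 - 103 = -164)
a(s) = 0
R = -3140
P(t) = -765 - 9*t (P(t) = -18 + 9*(-83 - t) = -18 + (-747 - 9*t) = -765 - 9*t)
C = 309/5522 (C = -(-765 - 9*121)/(2*16566) = -(-765 - 1089)/(2*16566) = -(-927)/16566 = -½*(-309/2761) = 309/5522 ≈ 0.055958)
-19765/R + a(y)/C = -19765/(-3140) + 0/(309/5522) = -19765*(-1/3140) + 0*(5522/309) = 3953/628 + 0 = 3953/628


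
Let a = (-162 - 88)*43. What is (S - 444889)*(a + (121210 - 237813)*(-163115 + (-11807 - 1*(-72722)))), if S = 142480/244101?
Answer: -33183048198296206350/6259 ≈ -5.3017e+15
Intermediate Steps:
S = 10960/18777 (S = 142480*(1/244101) = 10960/18777 ≈ 0.58369)
a = -10750 (a = -250*43 = -10750)
(S - 444889)*(a + (121210 - 237813)*(-163115 + (-11807 - 1*(-72722)))) = (10960/18777 - 444889)*(-10750 + (121210 - 237813)*(-163115 + (-11807 - 1*(-72722)))) = -8353669793*(-10750 - 116603*(-163115 + (-11807 + 72722)))/18777 = -8353669793*(-10750 - 116603*(-163115 + 60915))/18777 = -8353669793*(-10750 - 116603*(-102200))/18777 = -8353669793*(-10750 + 11916826600)/18777 = -8353669793/18777*11916815850 = -33183048198296206350/6259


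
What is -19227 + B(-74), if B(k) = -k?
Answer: -19153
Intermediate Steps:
-19227 + B(-74) = -19227 - 1*(-74) = -19227 + 74 = -19153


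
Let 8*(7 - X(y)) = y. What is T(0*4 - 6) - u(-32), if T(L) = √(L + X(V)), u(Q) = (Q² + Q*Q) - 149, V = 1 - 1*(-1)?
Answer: -1899 + √3/2 ≈ -1898.1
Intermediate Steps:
V = 2 (V = 1 + 1 = 2)
X(y) = 7 - y/8
u(Q) = -149 + 2*Q² (u(Q) = (Q² + Q²) - 149 = 2*Q² - 149 = -149 + 2*Q²)
T(L) = √(27/4 + L) (T(L) = √(L + (7 - ⅛*2)) = √(L + (7 - ¼)) = √(L + 27/4) = √(27/4 + L))
T(0*4 - 6) - u(-32) = √(27 + 4*(0*4 - 6))/2 - (-149 + 2*(-32)²) = √(27 + 4*(0 - 6))/2 - (-149 + 2*1024) = √(27 + 4*(-6))/2 - (-149 + 2048) = √(27 - 24)/2 - 1*1899 = √3/2 - 1899 = -1899 + √3/2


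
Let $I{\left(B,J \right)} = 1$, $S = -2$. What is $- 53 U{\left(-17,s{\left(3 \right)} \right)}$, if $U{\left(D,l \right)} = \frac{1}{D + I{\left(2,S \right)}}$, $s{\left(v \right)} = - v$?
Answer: $\frac{53}{16} \approx 3.3125$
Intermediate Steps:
$U{\left(D,l \right)} = \frac{1}{1 + D}$ ($U{\left(D,l \right)} = \frac{1}{D + 1} = \frac{1}{1 + D}$)
$- 53 U{\left(-17,s{\left(3 \right)} \right)} = - \frac{53}{1 - 17} = - \frac{53}{-16} = \left(-53\right) \left(- \frac{1}{16}\right) = \frac{53}{16}$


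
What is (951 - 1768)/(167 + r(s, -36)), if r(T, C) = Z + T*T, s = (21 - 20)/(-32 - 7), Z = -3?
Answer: -1242657/249445 ≈ -4.9817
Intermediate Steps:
s = -1/39 (s = 1/(-39) = 1*(-1/39) = -1/39 ≈ -0.025641)
r(T, C) = -3 + T² (r(T, C) = -3 + T*T = -3 + T²)
(951 - 1768)/(167 + r(s, -36)) = (951 - 1768)/(167 + (-3 + (-1/39)²)) = -817/(167 + (-3 + 1/1521)) = -817/(167 - 4562/1521) = -817/249445/1521 = -817*1521/249445 = -1242657/249445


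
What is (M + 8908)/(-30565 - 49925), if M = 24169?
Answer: -33077/80490 ≈ -0.41095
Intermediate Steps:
(M + 8908)/(-30565 - 49925) = (24169 + 8908)/(-30565 - 49925) = 33077/(-80490) = 33077*(-1/80490) = -33077/80490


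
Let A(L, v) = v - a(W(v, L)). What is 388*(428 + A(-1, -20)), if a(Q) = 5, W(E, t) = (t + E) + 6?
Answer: 156364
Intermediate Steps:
W(E, t) = 6 + E + t (W(E, t) = (E + t) + 6 = 6 + E + t)
A(L, v) = -5 + v (A(L, v) = v - 1*5 = v - 5 = -5 + v)
388*(428 + A(-1, -20)) = 388*(428 + (-5 - 20)) = 388*(428 - 25) = 388*403 = 156364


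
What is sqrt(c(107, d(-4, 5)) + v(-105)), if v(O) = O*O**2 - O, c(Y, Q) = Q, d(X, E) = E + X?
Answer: I*sqrt(1157519) ≈ 1075.9*I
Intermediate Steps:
v(O) = O**3 - O
sqrt(c(107, d(-4, 5)) + v(-105)) = sqrt((5 - 4) + ((-105)**3 - 1*(-105))) = sqrt(1 + (-1157625 + 105)) = sqrt(1 - 1157520) = sqrt(-1157519) = I*sqrt(1157519)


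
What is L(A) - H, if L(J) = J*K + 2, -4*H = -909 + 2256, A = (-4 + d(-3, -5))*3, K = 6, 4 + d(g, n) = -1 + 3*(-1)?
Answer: 491/4 ≈ 122.75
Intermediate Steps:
d(g, n) = -8 (d(g, n) = -4 + (-1 + 3*(-1)) = -4 + (-1 - 3) = -4 - 4 = -8)
A = -36 (A = (-4 - 8)*3 = -12*3 = -36)
H = -1347/4 (H = -(-909 + 2256)/4 = -¼*1347 = -1347/4 ≈ -336.75)
L(J) = 2 + 6*J (L(J) = J*6 + 2 = 6*J + 2 = 2 + 6*J)
L(A) - H = (2 + 6*(-36)) - 1*(-1347/4) = (2 - 216) + 1347/4 = -214 + 1347/4 = 491/4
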